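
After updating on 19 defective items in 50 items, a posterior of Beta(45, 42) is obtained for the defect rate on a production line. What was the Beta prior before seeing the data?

Beta(26, 11)

Under Beta–binomial conjugacy the posterior parameters are (α+s, β+f).
Subtract the data counts: 45−19=26, 42−31=11.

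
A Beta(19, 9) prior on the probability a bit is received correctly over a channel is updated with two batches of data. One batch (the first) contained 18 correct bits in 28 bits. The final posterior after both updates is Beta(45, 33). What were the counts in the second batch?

Because Beta–binomial updating is additive in the counts, the combined data contributed (α_post−α_prior, β_post−β_prior) successes and failures.
Total across both batches: 45−19=26 correct bits, 33−9=24 errors.
Subtract the first batch: 26−18=8 correct bits and 24−10=14 errors.

8 correct bits and 14 errors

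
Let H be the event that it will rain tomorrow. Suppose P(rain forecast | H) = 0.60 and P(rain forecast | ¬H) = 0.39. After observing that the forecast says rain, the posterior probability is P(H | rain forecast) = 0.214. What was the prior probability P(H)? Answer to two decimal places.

P(H) = 0.15

In odds form, posterior odds = prior odds × likelihood ratio, so prior odds = posterior odds ÷ LR.
Posterior odds = 0.214/(1−0.214) = 0.2723. LR = 0.60/0.39 = 1.5385.
Prior odds = 0.2723/1.5385 = 0.1770, so P(H) = 0.1770/(1+0.1770) ≈ 0.15.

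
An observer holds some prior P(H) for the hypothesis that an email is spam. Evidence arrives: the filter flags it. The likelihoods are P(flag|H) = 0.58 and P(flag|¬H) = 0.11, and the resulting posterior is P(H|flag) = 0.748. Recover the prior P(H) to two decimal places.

Bayes' rule in odds form gives O(H|E) = O(H)·[P(E|H)/P(E|¬H)], hence O(H) = O(H|E)/LR.
Posterior odds = 0.748/(1−0.748) = 2.9683. LR = 0.58/0.11 = 5.2727.
Prior odds = 2.9683/5.2727 = 0.5630, so P(H) = 0.5630/(1+0.5630) ≈ 0.36.

P(H) = 0.36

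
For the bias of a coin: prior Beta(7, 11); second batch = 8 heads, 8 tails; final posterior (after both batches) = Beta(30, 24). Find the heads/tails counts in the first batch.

15 heads and 5 tails

Because Beta–binomial updating is additive in the counts, the combined data contributed (α_post−α_prior, β_post−β_prior) successes and failures.
Total across both batches: 30−7=23 heads, 24−11=13 tails.
Subtract the second batch: 23−8=15 heads and 13−8=5 tails.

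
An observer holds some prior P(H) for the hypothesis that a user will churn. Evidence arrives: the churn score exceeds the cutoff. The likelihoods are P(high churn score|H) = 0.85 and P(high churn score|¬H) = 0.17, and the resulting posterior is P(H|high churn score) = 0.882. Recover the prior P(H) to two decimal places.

P(H) = 0.60

Bayes' rule in odds form gives O(H|E) = O(H)·[P(E|H)/P(E|¬H)], hence O(H) = O(H|E)/LR.
Posterior odds = 0.882/(1−0.882) = 7.4746. LR = 0.85/0.17 = 5.0000.
Prior odds = 7.4746/5.0000 = 1.4949, so P(H) = 1.4949/(1+1.4949) ≈ 0.60.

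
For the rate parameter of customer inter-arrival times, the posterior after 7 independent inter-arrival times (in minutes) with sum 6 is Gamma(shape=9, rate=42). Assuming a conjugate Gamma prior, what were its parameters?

Gamma(shape=2, rate=36)

Gamma–exponential conjugacy: posterior shape = α + n, posterior rate = β + Σtᵢ.
So α = 9 − 7 = 2 and β = 42 − 6 = 36.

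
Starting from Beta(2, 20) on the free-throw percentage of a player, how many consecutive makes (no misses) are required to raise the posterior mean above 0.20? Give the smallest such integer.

k = 4

After k makes and 0 misses the posterior is Beta(2+k, 20), with mean (2+k)/(2+20+k).
Set (2+k)/(22+k) > 0.20 and solve: k > (0.20·22 − 2)/(1 − 0.20) = 3.000.
The smallest integer exceeding 3.000 is 4.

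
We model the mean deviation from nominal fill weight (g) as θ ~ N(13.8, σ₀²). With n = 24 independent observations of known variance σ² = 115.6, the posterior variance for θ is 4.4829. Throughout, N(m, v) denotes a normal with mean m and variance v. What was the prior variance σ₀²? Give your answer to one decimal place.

Posterior precision equals prior precision plus data precision: 1/σ_n² = 1/σ₀² + n/σ².
So 1/σ₀² = 1/4.4829 − 24/115.6 = 0.223070 − 0.207612 = 0.015458.
Hence σ₀² = 1/0.015458 ≈ 64.7.

σ₀² = 64.7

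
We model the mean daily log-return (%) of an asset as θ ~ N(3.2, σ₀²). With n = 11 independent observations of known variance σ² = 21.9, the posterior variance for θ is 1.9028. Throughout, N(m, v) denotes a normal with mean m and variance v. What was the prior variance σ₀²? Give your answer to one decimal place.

For the Normal–Normal model with known σ², precisions add: τ_n = τ₀ + n/σ².
So 1/σ₀² = 1/1.9028 − 11/21.9 = 0.525541 − 0.502283 = 0.023258.
Hence σ₀² = 1/0.023258 ≈ 43.0.

σ₀² = 43.0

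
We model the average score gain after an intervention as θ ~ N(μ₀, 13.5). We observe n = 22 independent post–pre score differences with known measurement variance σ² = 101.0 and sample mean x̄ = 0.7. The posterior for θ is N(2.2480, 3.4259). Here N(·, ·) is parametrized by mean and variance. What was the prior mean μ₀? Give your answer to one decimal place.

μ₀ = 6.8

The posterior mean is a precision-weighted average: μ_n = (τ₀μ₀ + τ_data·x̄)/(τ₀+τ_data), with τ₀=1/σ₀² and τ_data=n/σ².
Here τ₀ = 1/13.5 = 0.074074 and τ_data = 22/101.0 = 0.217822, so τ_n = 0.291896.
Rearranging for μ₀: μ₀ = (μ_n·τ_n − τ_data·x̄)/τ₀ = (2.2480·0.291896 − 0.217822·0.7) / 0.074074 = 0.503707/0.074074 ≈ 6.8.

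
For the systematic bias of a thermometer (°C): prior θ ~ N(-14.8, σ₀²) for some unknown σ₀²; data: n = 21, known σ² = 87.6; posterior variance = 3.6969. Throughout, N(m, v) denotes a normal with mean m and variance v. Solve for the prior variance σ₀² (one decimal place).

Posterior precision equals prior precision plus data precision: 1/σ_n² = 1/σ₀² + n/σ².
So 1/σ₀² = 1/3.6969 − 21/87.6 = 0.270497 − 0.239726 = 0.030771.
Hence σ₀² = 1/0.030771 ≈ 32.5.

σ₀² = 32.5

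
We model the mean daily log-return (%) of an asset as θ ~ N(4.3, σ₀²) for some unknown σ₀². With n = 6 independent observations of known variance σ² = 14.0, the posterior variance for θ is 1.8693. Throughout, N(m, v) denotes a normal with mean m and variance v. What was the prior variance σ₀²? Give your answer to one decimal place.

σ₀² = 9.4

Posterior precision equals prior precision plus data precision: 1/σ_n² = 1/σ₀² + n/σ².
So 1/σ₀² = 1/1.8693 − 6/14.0 = 0.534960 − 0.428571 = 0.106389.
Hence σ₀² = 1/0.106389 ≈ 9.4.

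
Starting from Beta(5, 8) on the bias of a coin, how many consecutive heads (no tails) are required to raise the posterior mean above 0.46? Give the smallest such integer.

k = 2

After k heads and 0 tails the posterior is Beta(5+k, 8), with mean (5+k)/(5+8+k).
Set (5+k)/(13+k) > 0.46 and solve: k > (0.46·13 − 5)/(1 − 0.46) = 1.815.
The smallest integer exceeding 1.815 is 2.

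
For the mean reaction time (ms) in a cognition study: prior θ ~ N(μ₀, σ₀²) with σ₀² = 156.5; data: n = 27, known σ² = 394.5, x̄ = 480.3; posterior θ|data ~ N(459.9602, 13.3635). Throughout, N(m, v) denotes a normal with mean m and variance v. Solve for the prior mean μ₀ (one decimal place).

μ₀ = 242.1

The posterior mean is a precision-weighted average: μ_n = (τ₀μ₀ + τ_data·x̄)/(τ₀+τ_data), with τ₀=1/σ₀² and τ_data=n/σ².
Here τ₀ = 1/156.5 = 0.006390 and τ_data = 27/394.5 = 0.068441, so τ_n = 0.074831.
Rearranging for μ₀: μ₀ = (μ_n·τ_n − τ_data·x̄)/τ₀ = (459.9602·0.074831 − 0.068441·480.3) / 0.006390 = 1.547069/0.006390 ≈ 242.1.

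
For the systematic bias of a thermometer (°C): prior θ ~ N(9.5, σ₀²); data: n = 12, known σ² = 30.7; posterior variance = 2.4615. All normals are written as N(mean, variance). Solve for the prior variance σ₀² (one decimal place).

σ₀² = 65.0

For the Normal–Normal model with known σ², precisions add: τ_n = τ₀ + n/σ².
So 1/σ₀² = 1/2.4615 − 12/30.7 = 0.406256 − 0.390879 = 0.015377.
Hence σ₀² = 1/0.015377 ≈ 65.0.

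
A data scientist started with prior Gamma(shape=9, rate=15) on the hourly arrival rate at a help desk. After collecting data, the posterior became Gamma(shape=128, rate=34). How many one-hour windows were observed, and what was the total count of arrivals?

A Gamma(α, β) prior (rate parametrization) on a Poisson rate with n observations summing to S gives posterior Gamma(α+S, β+n).
Matching: Σxᵢ = 128 − 9 = 119 and n = 34 − 15 = 19.

n = 19 one-hour windows with total 119 arrivals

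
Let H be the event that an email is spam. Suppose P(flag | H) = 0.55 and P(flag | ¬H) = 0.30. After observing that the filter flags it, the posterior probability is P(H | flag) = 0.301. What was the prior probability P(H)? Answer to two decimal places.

P(H) = 0.19

In odds form, posterior odds = prior odds × likelihood ratio, so prior odds = posterior odds ÷ LR.
Posterior odds = 0.301/(1−0.301) = 0.4306. LR = 0.55/0.30 = 1.8333.
Prior odds = 0.4306/1.8333 = 0.2349, so P(H) = 0.2349/(1+0.2349) ≈ 0.19.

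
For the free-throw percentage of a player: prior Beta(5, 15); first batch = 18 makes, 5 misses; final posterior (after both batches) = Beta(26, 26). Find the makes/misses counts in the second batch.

Because Beta–binomial updating is additive in the counts, the combined data contributed (α_post−α_prior, β_post−β_prior) successes and failures.
Total across both batches: 26−5=21 makes, 26−15=11 misses.
Subtract the first batch: 21−18=3 makes and 11−5=6 misses.

3 makes and 6 misses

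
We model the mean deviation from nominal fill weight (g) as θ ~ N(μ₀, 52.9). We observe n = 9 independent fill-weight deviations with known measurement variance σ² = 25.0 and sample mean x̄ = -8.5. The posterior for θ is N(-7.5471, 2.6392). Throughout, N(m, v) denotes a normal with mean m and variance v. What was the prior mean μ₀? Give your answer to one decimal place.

μ₀ = 10.6

The posterior mean is a precision-weighted average: μ_n = (τ₀μ₀ + τ_data·x̄)/(τ₀+τ_data), with τ₀=1/σ₀² and τ_data=n/σ².
Here τ₀ = 1/52.9 = 0.018904 and τ_data = 9/25.0 = 0.360000, so τ_n = 0.378904.
Rearranging for μ₀: μ₀ = (μ_n·τ_n − τ_data·x̄)/τ₀ = (-7.5471·0.378904 − 0.360000·-8.5) / 0.018904 = 0.200374/0.018904 ≈ 10.6.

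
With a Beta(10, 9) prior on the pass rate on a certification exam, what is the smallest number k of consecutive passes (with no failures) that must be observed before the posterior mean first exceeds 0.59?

k = 3

After k passes and 0 failures the posterior is Beta(10+k, 9), with mean (10+k)/(10+9+k).
Set (10+k)/(19+k) > 0.59 and solve: k > (0.59·19 − 10)/(1 − 0.59) = 2.951.
The smallest integer exceeding 2.951 is 3, and checking k=3: (13)/(22) = 0.5909 > 0.59.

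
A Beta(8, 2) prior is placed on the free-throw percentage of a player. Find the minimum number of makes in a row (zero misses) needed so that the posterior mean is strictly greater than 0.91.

After k makes and 0 misses the posterior is Beta(8+k, 2), with mean (8+k)/(8+2+k).
Set (8+k)/(10+k) > 0.91 and solve: k > (0.91·10 − 8)/(1 − 0.91) = 12.222.
The smallest integer exceeding 12.222 is 13.

k = 13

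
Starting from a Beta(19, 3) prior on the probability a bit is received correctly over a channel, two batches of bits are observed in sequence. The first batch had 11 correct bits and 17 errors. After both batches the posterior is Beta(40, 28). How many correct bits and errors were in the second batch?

10 correct bits and 8 errors

Because Beta–binomial updating is additive in the counts, the combined data contributed (α_post−α_prior, β_post−β_prior) successes and failures.
Total across both batches: 40−19=21 correct bits, 28−3=25 errors.
Subtract the first batch: 21−11=10 correct bits and 25−17=8 errors.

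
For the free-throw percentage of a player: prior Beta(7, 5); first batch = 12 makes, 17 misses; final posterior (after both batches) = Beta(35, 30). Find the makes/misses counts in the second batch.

Because Beta–binomial updating is additive in the counts, the combined data contributed (α_post−α_prior, β_post−β_prior) successes and failures.
Total across both batches: 35−7=28 makes, 30−5=25 misses.
Subtract the first batch: 28−12=16 makes and 25−17=8 misses.

16 makes and 8 misses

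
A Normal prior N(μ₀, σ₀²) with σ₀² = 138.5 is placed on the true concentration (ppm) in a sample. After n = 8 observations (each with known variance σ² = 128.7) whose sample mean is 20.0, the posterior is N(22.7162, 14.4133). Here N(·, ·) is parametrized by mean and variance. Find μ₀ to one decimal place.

With known observation variance, the Normal–Normal posterior has precision τ_n = τ₀ + n/σ² and mean μ_n = (τ₀μ₀ + (n/σ²)x̄)/τ_n.
Here τ₀ = 1/138.5 = 0.007220 and τ_data = 8/128.7 = 0.062160, so τ_n = 0.069380.
Rearranging for μ₀: μ₀ = (μ_n·τ_n − τ_data·x̄)/τ₀ = (22.7162·0.069380 − 0.062160·20.0) / 0.007220 = 0.332850/0.007220 ≈ 46.1.

μ₀ = 46.1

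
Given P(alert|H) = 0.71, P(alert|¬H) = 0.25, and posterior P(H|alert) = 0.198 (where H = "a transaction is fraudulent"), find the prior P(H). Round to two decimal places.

P(H) = 0.08

In odds form, posterior odds = prior odds × likelihood ratio, so prior odds = posterior odds ÷ LR.
Posterior odds = 0.198/(1−0.198) = 0.2469. LR = 0.71/0.25 = 2.8400.
Prior odds = 0.2469/2.8400 = 0.0869, so P(H) = 0.0869/(1+0.0869) ≈ 0.08.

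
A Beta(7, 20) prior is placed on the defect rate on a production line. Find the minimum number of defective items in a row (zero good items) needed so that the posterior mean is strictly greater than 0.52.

After k defective items and 0 good items the posterior is Beta(7+k, 20), with mean (7+k)/(7+20+k).
Set (7+k)/(27+k) > 0.52 and solve: k > (0.52·27 − 7)/(1 − 0.52) = 14.667.
The smallest integer exceeding 14.667 is 15, and checking k=15: (22)/(42) = 0.5238 > 0.52.

k = 15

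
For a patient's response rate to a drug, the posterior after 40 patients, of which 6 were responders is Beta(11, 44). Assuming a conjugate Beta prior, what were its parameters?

Beta(5, 10)

Under Beta–binomial conjugacy the posterior parameters are (a+s, b+f).
Subtract the data counts: 11−6=5, 44−34=10.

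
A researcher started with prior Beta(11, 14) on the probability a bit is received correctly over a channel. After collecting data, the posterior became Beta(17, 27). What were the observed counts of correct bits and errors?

A Beta(α, β) prior with s successes and f failures in binomial data gives a Beta(α+s, β+f) posterior.
Match parameters: s=17−11=6, f=27−14=13.

6 correct bits and 13 errors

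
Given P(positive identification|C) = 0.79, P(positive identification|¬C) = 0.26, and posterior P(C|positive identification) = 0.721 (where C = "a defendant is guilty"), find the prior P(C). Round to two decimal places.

Bayes' rule in odds form gives O(C|E) = O(C)·[P(E|C)/P(E|¬C)], hence O(C) = O(C|E)/LR.
Posterior odds = 0.721/(1−0.721) = 2.5842. LR = 0.79/0.26 = 3.0385.
Prior odds = 2.5842/3.0385 = 0.8505, so P(C) = 0.8505/(1+0.8505) ≈ 0.46.

P(C) = 0.46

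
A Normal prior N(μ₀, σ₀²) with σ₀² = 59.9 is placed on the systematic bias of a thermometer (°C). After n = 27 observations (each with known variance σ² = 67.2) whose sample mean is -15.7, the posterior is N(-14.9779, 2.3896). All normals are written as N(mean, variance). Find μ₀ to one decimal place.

The posterior mean is a precision-weighted average: μ_n = (τ₀μ₀ + τ_data·x̄)/(τ₀+τ_data), with τ₀=1/σ₀² and τ_data=n/σ².
Here τ₀ = 1/59.9 = 0.016694 and τ_data = 27/67.2 = 0.401786, so τ_n = 0.418480.
Rearranging for μ₀: μ₀ = (μ_n·τ_n − τ_data·x̄)/τ₀ = (-14.9779·0.418480 − 0.401786·-15.7) / 0.016694 = 0.040089/0.016694 ≈ 2.4.

μ₀ = 2.4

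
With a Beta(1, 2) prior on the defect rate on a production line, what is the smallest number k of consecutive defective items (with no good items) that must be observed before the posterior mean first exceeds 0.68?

k = 4

After k defective items and 0 good items the posterior is Beta(1+k, 2), with mean (1+k)/(1+2+k).
Set (1+k)/(3+k) > 0.68 and solve: k > (0.68·3 − 1)/(1 − 0.68) = 3.250.
The smallest integer exceeding 3.250 is 4, and checking k=4: (5)/(7) = 0.7143 > 0.68.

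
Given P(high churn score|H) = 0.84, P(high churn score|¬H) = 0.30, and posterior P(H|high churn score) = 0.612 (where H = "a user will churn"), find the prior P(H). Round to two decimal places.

P(H) = 0.36

In odds form, posterior odds = prior odds × likelihood ratio, so prior odds = posterior odds ÷ LR.
Posterior odds = 0.612/(1−0.612) = 1.5773. LR = 0.84/0.30 = 2.8000.
Prior odds = 1.5773/2.8000 = 0.5633, so P(H) = 0.5633/(1+0.5633) ≈ 0.36.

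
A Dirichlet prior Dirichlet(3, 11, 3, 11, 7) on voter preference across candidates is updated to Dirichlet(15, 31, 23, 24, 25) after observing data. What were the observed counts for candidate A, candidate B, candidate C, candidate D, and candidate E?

For a Dirichlet(α) prior with multinomial counts c, the posterior is Dirichlet(α + c) componentwise.
Counts are posterior − prior componentwise: 15−3=12, 31−11=20, 23−3=20, 24−11=13, 25−7=18.

counts (12, 20, 20, 13, 18)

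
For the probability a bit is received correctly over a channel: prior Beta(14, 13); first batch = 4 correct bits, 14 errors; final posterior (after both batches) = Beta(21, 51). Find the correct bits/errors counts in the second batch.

Sequential conjugate updates are equivalent to a single update on the pooled data, so total successes = posterior α − prior α and total failures = posterior β − prior β.
Total across both batches: 21−14=7 correct bits, 51−13=38 errors.
Subtract the first batch: 7−4=3 correct bits and 38−14=24 errors.

3 correct bits and 24 errors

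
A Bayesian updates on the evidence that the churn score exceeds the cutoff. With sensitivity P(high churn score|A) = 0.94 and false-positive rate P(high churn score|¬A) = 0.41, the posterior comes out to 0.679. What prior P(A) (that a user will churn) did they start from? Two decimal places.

In odds form, posterior odds = prior odds × likelihood ratio, so prior odds = posterior odds ÷ LR.
Posterior odds = 0.679/(1−0.679) = 2.1153. LR = 0.94/0.41 = 2.2927.
Prior odds = 2.1153/2.2927 = 0.9226, so P(A) = 0.9226/(1+0.9226) ≈ 0.48.

P(A) = 0.48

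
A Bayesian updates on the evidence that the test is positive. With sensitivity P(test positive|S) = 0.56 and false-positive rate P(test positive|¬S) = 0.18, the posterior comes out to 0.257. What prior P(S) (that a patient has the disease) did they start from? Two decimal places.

In odds form, posterior odds = prior odds × likelihood ratio, so prior odds = posterior odds ÷ LR.
Posterior odds = 0.257/(1−0.257) = 0.3459. LR = 0.56/0.18 = 3.1111.
Prior odds = 0.3459/3.1111 = 0.1112, so P(S) = 0.1112/(1+0.1112) ≈ 0.10.

P(S) = 0.10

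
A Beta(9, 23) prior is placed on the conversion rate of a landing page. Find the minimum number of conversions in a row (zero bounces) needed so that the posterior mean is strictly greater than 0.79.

After k conversions and 0 bounces the posterior is Beta(9+k, 23), with mean (9+k)/(9+23+k).
Set (9+k)/(32+k) > 0.79 and solve: k > (0.79·32 − 9)/(1 − 0.79) = 77.524.
The smallest integer exceeding 77.524 is 78, and checking k=78: (87)/(110) = 0.7909 > 0.79.

k = 78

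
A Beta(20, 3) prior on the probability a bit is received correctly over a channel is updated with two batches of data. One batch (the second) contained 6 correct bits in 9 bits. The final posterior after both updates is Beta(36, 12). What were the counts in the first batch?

10 correct bits and 6 errors

Sequential conjugate updates are equivalent to a single update on the pooled data, so total successes = posterior α − prior α and total failures = posterior β − prior β.
Total across both batches: 36−20=16 correct bits, 12−3=9 errors.
Subtract the second batch: 16−6=10 correct bits and 9−3=6 errors.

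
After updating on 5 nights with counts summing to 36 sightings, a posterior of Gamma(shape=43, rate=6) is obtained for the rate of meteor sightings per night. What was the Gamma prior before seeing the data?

Gamma(shape=7, rate=1)

Gamma–Poisson conjugacy: posterior shape = α + Σxᵢ, posterior rate = β + n.
So α = 43 − 36 = 7 and β = 6 − 5 = 1.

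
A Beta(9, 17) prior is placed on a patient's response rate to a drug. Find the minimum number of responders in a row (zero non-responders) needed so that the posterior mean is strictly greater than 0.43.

After k responders and 0 non-responders the posterior is Beta(9+k, 17), with mean (9+k)/(9+17+k).
Set (9+k)/(26+k) > 0.43 and solve: k > (0.43·26 − 9)/(1 − 0.43) = 3.825.
The smallest integer exceeding 3.825 is 4, and checking k=4: (13)/(30) = 0.4333 > 0.43.

k = 4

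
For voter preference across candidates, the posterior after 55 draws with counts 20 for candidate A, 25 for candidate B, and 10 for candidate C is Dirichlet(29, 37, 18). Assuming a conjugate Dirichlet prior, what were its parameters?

Dirichlet(9, 12, 8)

For a Dirichlet(α) prior with multinomial counts c, the posterior is Dirichlet(α + c) componentwise.
Subtract each count from the matching posterior parameter: 29−20=9, 37−25=12, 18−10=8.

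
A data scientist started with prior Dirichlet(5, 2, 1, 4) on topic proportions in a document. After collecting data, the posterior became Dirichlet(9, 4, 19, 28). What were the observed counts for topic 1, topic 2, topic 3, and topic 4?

For a Dirichlet(α) prior with multinomial counts c, the posterior is Dirichlet(α + c) componentwise.
Counts are posterior − prior componentwise: 9−5=4, 4−2=2, 19−1=18, 28−4=24.

counts (4, 2, 18, 24)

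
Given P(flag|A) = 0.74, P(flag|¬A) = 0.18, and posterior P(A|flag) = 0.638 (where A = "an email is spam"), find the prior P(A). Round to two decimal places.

Bayes' rule in odds form gives O(A|E) = O(A)·[P(E|A)/P(E|¬A)], hence O(A) = O(A|E)/LR.
Posterior odds = 0.638/(1−0.638) = 1.7624. LR = 0.74/0.18 = 4.1111.
Prior odds = 1.7624/4.1111 = 0.4287, so P(A) = 0.4287/(1+0.4287) ≈ 0.30.

P(A) = 0.30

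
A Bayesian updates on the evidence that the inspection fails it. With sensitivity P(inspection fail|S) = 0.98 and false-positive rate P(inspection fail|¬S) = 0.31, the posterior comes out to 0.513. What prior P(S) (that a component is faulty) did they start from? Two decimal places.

Bayes' rule in odds form gives O(S|E) = O(S)·[P(E|S)/P(E|¬S)], hence O(S) = O(S|E)/LR.
Posterior odds = 0.513/(1−0.513) = 1.0534. LR = 0.98/0.31 = 3.1613.
Prior odds = 1.0534/3.1613 = 0.3332, so P(S) = 0.3332/(1+0.3332) ≈ 0.25.

P(S) = 0.25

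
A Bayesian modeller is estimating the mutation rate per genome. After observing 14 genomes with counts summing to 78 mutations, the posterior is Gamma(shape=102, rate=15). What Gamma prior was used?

Gamma(shape=24, rate=1)

A Gamma(α, β) prior (rate parametrization) on a Poisson rate with n observations summing to S gives posterior Gamma(α+S, β+n).
So α = 102 − 78 = 24 and β = 15 − 14 = 1.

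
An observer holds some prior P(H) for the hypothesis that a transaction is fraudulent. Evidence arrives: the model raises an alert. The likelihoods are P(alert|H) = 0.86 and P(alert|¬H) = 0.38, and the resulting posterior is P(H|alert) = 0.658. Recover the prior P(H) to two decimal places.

Bayes' rule in odds form gives O(H|E) = O(H)·[P(E|H)/P(E|¬H)], hence O(H) = O(H|E)/LR.
Posterior odds = 0.658/(1−0.658) = 1.9240. LR = 0.86/0.38 = 2.2632.
Prior odds = 1.9240/2.2632 = 0.8501, so P(H) = 0.8501/(1+0.8501) ≈ 0.46.

P(H) = 0.46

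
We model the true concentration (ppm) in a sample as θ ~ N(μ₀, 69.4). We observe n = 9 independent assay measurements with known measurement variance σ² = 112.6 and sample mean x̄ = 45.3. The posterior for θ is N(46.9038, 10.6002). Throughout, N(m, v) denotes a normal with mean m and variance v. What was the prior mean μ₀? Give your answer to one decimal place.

The posterior mean is a precision-weighted average: μ_n = (τ₀μ₀ + τ_data·x̄)/(τ₀+τ_data), with τ₀=1/σ₀² and τ_data=n/σ².
Here τ₀ = 1/69.4 = 0.014409 and τ_data = 9/112.6 = 0.079929, so τ_n = 0.094338.
Rearranging for μ₀: μ₀ = (μ_n·τ_n − τ_data·x̄)/τ₀ = (46.9038·0.094338 − 0.079929·45.3) / 0.014409 = 0.804027/0.014409 ≈ 55.8.

μ₀ = 55.8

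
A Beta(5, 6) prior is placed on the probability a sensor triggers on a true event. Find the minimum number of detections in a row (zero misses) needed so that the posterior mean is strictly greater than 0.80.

k = 20

After k detections and 0 misses the posterior is Beta(5+k, 6), with mean (5+k)/(5+6+k).
Set (5+k)/(11+k) > 0.80 and solve: k > (0.80·11 − 5)/(1 − 0.80) = 19.000.
The smallest integer exceeding 19.000 is 20.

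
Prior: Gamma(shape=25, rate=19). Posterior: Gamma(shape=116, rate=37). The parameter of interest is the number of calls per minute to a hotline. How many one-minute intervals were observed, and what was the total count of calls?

n = 18 one-minute intervals with total 91 calls

A Gamma(α, β) prior (rate parametrization) on a Poisson rate with n observations summing to S gives posterior Gamma(α+S, β+n).
Matching: Σxᵢ = 116 − 25 = 91 and n = 37 − 19 = 18.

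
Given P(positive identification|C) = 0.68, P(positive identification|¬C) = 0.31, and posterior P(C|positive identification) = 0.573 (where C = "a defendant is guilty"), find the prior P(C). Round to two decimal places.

Bayes' rule in odds form gives O(C|E) = O(C)·[P(E|C)/P(E|¬C)], hence O(C) = O(C|E)/LR.
Posterior odds = 0.573/(1−0.573) = 1.3419. LR = 0.68/0.31 = 2.1935.
Prior odds = 1.3419/2.1935 = 0.6118, so P(C) = 0.6118/(1+0.6118) ≈ 0.38.

P(C) = 0.38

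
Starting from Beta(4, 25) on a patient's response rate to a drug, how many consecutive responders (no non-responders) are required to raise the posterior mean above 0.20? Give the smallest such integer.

After k responders and 0 non-responders the posterior is Beta(4+k, 25), with mean (4+k)/(4+25+k).
Set (4+k)/(29+k) > 0.20 and solve: k > (0.20·29 − 4)/(1 − 0.20) = 2.250.
The smallest integer exceeding 2.250 is 3, and checking k=3: (7)/(32) = 0.2188 > 0.20.

k = 3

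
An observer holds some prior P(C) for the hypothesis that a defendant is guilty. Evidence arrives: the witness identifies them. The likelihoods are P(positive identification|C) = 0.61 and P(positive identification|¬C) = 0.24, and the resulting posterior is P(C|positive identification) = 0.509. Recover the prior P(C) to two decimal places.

P(C) = 0.29

In odds form, posterior odds = prior odds × likelihood ratio, so prior odds = posterior odds ÷ LR.
Posterior odds = 0.509/(1−0.509) = 1.0367. LR = 0.61/0.24 = 2.5417.
Prior odds = 1.0367/2.5417 = 0.4079, so P(C) = 0.4079/(1+0.4079) ≈ 0.29.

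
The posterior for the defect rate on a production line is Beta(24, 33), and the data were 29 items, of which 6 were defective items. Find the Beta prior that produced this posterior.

Beta(18, 10)

Under Beta–binomial conjugacy the posterior parameters are (α+s, β+f).
So α = 24 − 6 = 18 and β = 33 − 23 = 10.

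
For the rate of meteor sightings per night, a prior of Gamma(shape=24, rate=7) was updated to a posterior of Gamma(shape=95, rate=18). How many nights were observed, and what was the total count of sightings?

n = 11 nights with total 71 sightings

Gamma–Poisson conjugacy: posterior shape = α + Σxᵢ, posterior rate = β + n.
Matching: Σxᵢ = 95 − 24 = 71 and n = 18 − 7 = 11.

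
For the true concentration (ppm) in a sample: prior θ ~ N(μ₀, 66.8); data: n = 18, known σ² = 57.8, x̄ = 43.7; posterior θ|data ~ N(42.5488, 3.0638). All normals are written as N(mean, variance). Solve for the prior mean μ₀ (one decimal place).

With known observation variance, the Normal–Normal posterior has precision τ_n = τ₀ + n/σ² and mean μ_n = (τ₀μ₀ + (n/σ²)x̄)/τ_n.
Here τ₀ = 1/66.8 = 0.014970 and τ_data = 18/57.8 = 0.311419, so τ_n = 0.326389.
Rearranging for μ₀: μ₀ = (μ_n·τ_n − τ_data·x̄)/τ₀ = (42.5488·0.326389 − 0.311419·43.7) / 0.014970 = 0.278450/0.014970 ≈ 18.6.

μ₀ = 18.6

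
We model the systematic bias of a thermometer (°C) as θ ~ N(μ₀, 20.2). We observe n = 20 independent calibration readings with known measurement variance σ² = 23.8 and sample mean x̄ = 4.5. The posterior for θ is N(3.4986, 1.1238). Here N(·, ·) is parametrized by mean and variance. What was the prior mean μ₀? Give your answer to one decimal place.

With known observation variance, the Normal–Normal posterior has precision τ_n = τ₀ + n/σ² and mean μ_n = (τ₀μ₀ + (n/σ²)x̄)/τ_n.
Here τ₀ = 1/20.2 = 0.049505 and τ_data = 20/23.8 = 0.840336, so τ_n = 0.889841.
Rearranging for μ₀: μ₀ = (μ_n·τ_n − τ_data·x̄)/τ₀ = (3.4986·0.889841 − 0.840336·4.5) / 0.049505 = -0.668314/0.049505 ≈ -13.5.

μ₀ = -13.5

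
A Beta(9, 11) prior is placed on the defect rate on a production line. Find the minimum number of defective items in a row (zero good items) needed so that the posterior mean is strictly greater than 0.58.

After k defective items and 0 good items the posterior is Beta(9+k, 11), with mean (9+k)/(9+11+k).
Set (9+k)/(20+k) > 0.58 and solve: k > (0.58·20 − 9)/(1 − 0.58) = 6.190.
The smallest integer exceeding 6.190 is 7, and checking k=7: (16)/(27) = 0.5926 > 0.58.

k = 7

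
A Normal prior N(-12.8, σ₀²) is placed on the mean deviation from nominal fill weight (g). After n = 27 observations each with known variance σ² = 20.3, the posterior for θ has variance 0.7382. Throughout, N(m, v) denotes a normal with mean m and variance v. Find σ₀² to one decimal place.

σ₀² = 40.7

Posterior precision equals prior precision plus data precision: 1/σ_n² = 1/σ₀² + n/σ².
So 1/σ₀² = 1/0.7382 − 27/20.3 = 1.354646 − 1.330049 = 0.024597.
Hence σ₀² = 1/0.024597 ≈ 40.7.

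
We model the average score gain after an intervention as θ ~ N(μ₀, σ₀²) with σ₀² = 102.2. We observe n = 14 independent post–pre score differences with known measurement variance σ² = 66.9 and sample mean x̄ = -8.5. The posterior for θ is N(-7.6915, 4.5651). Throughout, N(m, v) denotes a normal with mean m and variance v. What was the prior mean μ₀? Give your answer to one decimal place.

μ₀ = 9.6

The posterior mean is a precision-weighted average: μ_n = (τ₀μ₀ + τ_data·x̄)/(τ₀+τ_data), with τ₀=1/σ₀² and τ_data=n/σ².
Here τ₀ = 1/102.2 = 0.009785 and τ_data = 14/66.9 = 0.209268, so τ_n = 0.219053.
Rearranging for μ₀: μ₀ = (μ_n·τ_n − τ_data·x̄)/τ₀ = (-7.6915·0.219053 − 0.209268·-8.5) / 0.009785 = 0.093932/0.009785 ≈ 9.6.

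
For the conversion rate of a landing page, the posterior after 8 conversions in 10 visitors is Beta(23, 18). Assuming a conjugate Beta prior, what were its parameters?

Beta(15, 16)

A Beta(α, β) prior with s successes and f failures in binomial data gives a Beta(α+s, β+f) posterior.
So α = 23 − 8 = 15 and β = 18 − 2 = 16.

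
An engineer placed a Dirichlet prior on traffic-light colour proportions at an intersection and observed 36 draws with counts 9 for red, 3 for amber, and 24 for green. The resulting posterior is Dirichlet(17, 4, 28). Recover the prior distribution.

For a Dirichlet(α) prior with multinomial counts c, the posterior is Dirichlet(α + c) componentwise.
Subtract each count from the matching posterior parameter: 17−9=8, 4−3=1, 28−24=4.

Dirichlet(8, 1, 4)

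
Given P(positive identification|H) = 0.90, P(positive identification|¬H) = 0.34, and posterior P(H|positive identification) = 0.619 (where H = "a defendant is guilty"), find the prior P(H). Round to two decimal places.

Bayes' rule in odds form gives O(H|E) = O(H)·[P(E|H)/P(E|¬H)], hence O(H) = O(H|E)/LR.
Posterior odds = 0.619/(1−0.619) = 1.6247. LR = 0.90/0.34 = 2.6471.
Prior odds = 1.6247/2.6471 = 0.6138, so P(H) = 0.6138/(1+0.6138) ≈ 0.38.

P(H) = 0.38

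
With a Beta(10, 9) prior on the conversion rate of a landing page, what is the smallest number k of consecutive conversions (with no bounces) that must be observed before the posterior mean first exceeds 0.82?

k = 32

After k conversions and 0 bounces the posterior is Beta(10+k, 9), with mean (10+k)/(10+9+k).
Set (10+k)/(19+k) > 0.82 and solve: k > (0.82·19 − 10)/(1 − 0.82) = 31.000.
The smallest integer exceeding 31.000 is 32.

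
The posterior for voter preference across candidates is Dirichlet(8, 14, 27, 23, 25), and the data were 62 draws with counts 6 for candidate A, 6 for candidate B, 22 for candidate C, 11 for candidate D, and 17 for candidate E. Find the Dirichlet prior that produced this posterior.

Dirichlet(2, 8, 5, 12, 8)

For a Dirichlet(α) prior with multinomial counts c, the posterior is Dirichlet(α + c) componentwise.
Subtract each count from the matching posterior parameter: 8−6=2, 14−6=8, 27−22=5, 23−11=12, 25−17=8.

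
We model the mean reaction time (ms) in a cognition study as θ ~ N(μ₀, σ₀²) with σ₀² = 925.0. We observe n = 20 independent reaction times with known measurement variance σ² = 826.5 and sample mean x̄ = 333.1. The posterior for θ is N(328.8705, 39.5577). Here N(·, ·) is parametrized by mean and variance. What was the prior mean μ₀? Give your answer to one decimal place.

μ₀ = 234.2

The posterior mean is a precision-weighted average: μ_n = (τ₀μ₀ + τ_data·x̄)/(τ₀+τ_data), with τ₀=1/σ₀² and τ_data=n/σ².
Here τ₀ = 1/925.0 = 0.001081 and τ_data = 20/826.5 = 0.024198, so τ_n = 0.025279.
Rearranging for μ₀: μ₀ = (μ_n·τ_n − τ_data·x̄)/τ₀ = (328.8705·0.025279 − 0.024198·333.1) / 0.001081 = 0.253164/0.001081 ≈ 234.2.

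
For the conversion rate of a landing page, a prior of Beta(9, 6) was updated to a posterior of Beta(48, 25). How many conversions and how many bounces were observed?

A Beta(α, β) prior with s successes and f failures in binomial data gives a Beta(α+s, β+f) posterior.
Match parameters: s=48−9=39, f=25−6=19.

39 conversions and 19 bounces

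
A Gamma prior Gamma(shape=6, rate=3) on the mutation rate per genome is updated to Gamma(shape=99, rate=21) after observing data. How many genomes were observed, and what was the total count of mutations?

n = 18 genomes with total 93 mutations

A Gamma(α, β) prior (rate parametrization) on a Poisson rate with n observations summing to S gives posterior Gamma(α+S, β+n).
Matching: Σxᵢ = 99 − 6 = 93 and n = 21 − 3 = 18.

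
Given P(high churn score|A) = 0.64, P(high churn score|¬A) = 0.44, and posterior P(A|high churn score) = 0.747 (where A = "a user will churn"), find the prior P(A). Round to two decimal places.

In odds form, posterior odds = prior odds × likelihood ratio, so prior odds = posterior odds ÷ LR.
Posterior odds = 0.747/(1−0.747) = 2.9526. LR = 0.64/0.44 = 1.4545.
Prior odds = 2.9526/1.4545 = 2.0300, so P(A) = 2.0300/(1+2.0300) ≈ 0.67.

P(A) = 0.67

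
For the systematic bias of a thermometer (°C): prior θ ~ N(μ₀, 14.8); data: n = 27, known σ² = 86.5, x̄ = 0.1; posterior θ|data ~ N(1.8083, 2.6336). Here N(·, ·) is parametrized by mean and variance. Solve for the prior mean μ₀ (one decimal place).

μ₀ = 9.7

The posterior mean is a precision-weighted average: μ_n = (τ₀μ₀ + τ_data·x̄)/(τ₀+τ_data), with τ₀=1/σ₀² and τ_data=n/σ².
Here τ₀ = 1/14.8 = 0.067568 and τ_data = 27/86.5 = 0.312139, so τ_n = 0.379707.
Rearranging for μ₀: μ₀ = (μ_n·τ_n − τ_data·x̄)/τ₀ = (1.8083·0.379707 − 0.312139·0.1) / 0.067568 = 0.655410/0.067568 ≈ 9.7.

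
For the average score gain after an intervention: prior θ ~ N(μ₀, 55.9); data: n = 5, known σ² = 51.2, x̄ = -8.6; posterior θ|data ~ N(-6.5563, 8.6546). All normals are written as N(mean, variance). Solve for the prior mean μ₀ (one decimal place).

With known observation variance, the Normal–Normal posterior has precision τ_n = τ₀ + n/σ² and mean μ_n = (τ₀μ₀ + (n/σ²)x̄)/τ_n.
Here τ₀ = 1/55.9 = 0.017889 and τ_data = 5/51.2 = 0.097656, so τ_n = 0.115545.
Rearranging for μ₀: μ₀ = (μ_n·τ_n − τ_data·x̄)/τ₀ = (-6.5563·0.115545 − 0.097656·-8.6) / 0.017889 = 0.082294/0.017889 ≈ 4.6.

μ₀ = 4.6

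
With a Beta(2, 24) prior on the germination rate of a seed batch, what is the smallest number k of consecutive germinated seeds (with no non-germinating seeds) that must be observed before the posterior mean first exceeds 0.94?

k = 375

After k germinated seeds and 0 non-germinating seeds the posterior is Beta(2+k, 24), with mean (2+k)/(2+24+k).
Set (2+k)/(26+k) > 0.94 and solve: k > (0.94·26 − 2)/(1 − 0.94) = 374.000.
The smallest integer exceeding 374.000 is 375.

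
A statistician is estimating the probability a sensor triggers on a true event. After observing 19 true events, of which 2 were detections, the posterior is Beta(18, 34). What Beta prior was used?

Under Beta–binomial conjugacy the posterior parameters are (a+s, b+f).
So a = 18 − 2 = 16 and b = 34 − 17 = 17.

Beta(16, 17)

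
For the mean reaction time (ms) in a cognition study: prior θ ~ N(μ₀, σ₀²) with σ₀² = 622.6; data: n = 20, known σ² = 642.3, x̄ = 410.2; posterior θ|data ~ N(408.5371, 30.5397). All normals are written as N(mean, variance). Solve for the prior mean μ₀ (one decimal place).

μ₀ = 376.3

With known observation variance, the Normal–Normal posterior has precision τ_n = τ₀ + n/σ² and mean μ_n = (τ₀μ₀ + (n/σ²)x̄)/τ_n.
Here τ₀ = 1/622.6 = 0.001606 and τ_data = 20/642.3 = 0.031138, so τ_n = 0.032744.
Rearranging for μ₀: μ₀ = (μ_n·τ_n − τ_data·x̄)/τ₀ = (408.5371·0.032744 − 0.031138·410.2) / 0.001606 = 0.604331/0.001606 ≈ 376.3.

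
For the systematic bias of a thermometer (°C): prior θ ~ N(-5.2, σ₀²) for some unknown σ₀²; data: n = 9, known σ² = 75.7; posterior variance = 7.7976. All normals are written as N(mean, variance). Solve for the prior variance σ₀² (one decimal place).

σ₀² = 106.9

Posterior precision equals prior precision plus data precision: 1/σ_n² = 1/σ₀² + n/σ².
So 1/σ₀² = 1/7.7976 − 9/75.7 = 0.128245 − 0.118890 = 0.009355.
Hence σ₀² = 1/0.009355 ≈ 106.9.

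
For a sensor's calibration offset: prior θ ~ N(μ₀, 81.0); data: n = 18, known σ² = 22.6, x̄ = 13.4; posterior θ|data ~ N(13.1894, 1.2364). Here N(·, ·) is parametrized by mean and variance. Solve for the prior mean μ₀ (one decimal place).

With known observation variance, the Normal–Normal posterior has precision τ_n = τ₀ + n/σ² and mean μ_n = (τ₀μ₀ + (n/σ²)x̄)/τ_n.
Here τ₀ = 1/81.0 = 0.012346 and τ_data = 18/22.6 = 0.796460, so τ_n = 0.808806.
Rearranging for μ₀: μ₀ = (μ_n·τ_n − τ_data·x̄)/τ₀ = (13.1894·0.808806 − 0.796460·13.4) / 0.012346 = -0.004898/0.012346 ≈ -0.4.

μ₀ = -0.4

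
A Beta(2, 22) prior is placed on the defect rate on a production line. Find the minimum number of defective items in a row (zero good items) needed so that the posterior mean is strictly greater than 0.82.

After k defective items and 0 good items the posterior is Beta(2+k, 22), with mean (2+k)/(2+22+k).
Set (2+k)/(24+k) > 0.82 and solve: k > (0.82·24 − 2)/(1 − 0.82) = 98.222.
The smallest integer exceeding 98.222 is 99, and checking k=99: (101)/(123) = 0.8211 > 0.82.

k = 99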